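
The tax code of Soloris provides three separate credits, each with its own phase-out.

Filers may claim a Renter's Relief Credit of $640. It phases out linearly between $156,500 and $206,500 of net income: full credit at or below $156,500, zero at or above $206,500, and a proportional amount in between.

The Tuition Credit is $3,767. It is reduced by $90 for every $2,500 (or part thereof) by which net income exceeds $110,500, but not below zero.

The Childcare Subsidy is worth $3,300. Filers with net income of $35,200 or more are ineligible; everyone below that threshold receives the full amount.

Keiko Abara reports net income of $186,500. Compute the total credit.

Renter's Relief Credit: $186,500 is $30,000 into a $50,000 phase-out range, leaving 20,000/50,000 of the credit: $640 × 20,000/50,000 = $256.
Tuition Credit: income exceeds $110,500 by $76,000, which is 31 full-or-partial $2,500 increments; reduction = 31 × $90 = $2,790, leaving $977.
Childcare Subsidy: $186,500 meets or exceeds the $35,200 cutoff, so the credit is $0.
Total: $256 + $977 + $0 = $1,233.

$1,233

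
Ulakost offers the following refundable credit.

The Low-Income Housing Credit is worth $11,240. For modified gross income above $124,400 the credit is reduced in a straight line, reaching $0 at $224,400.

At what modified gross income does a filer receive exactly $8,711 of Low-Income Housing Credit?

$8,711 is 8,711/11,240 of the full $11,240, so 2,529/11,240 of the $100,000 range has been used: income = $124,400 + $100,000 × 2,529/11,240 = $146,900.

$146,900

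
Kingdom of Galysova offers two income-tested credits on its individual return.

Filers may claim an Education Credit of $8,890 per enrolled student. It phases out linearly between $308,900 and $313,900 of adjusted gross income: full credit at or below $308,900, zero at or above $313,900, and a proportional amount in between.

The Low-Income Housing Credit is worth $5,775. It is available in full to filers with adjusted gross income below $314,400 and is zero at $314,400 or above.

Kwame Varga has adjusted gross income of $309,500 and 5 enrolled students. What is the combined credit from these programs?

$44,891

Education Credit: base = 5 × $8,890 = $44,450. $309,500 is $600 into a $5,000 phase-out range, leaving 4,400/5,000 of the credit: $44,450 × 4,400/5,000 = $39,116.
Low-Income Housing Credit: $309,500 is below the $314,400 cutoff, so the full $5,775 applies.
Total: $39,116 + $5,775 = $44,891.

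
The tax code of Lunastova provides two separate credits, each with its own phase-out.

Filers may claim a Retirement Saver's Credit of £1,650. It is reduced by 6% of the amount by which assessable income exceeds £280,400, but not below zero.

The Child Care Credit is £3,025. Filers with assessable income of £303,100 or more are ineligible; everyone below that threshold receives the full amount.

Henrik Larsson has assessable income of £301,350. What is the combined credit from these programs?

£3,418

Retirement Saver's Credit: 6% of the £20,950 excess over £280,400 is £1,257; credit = £1,650 − £1,257 = £393.
Child Care Credit: £301,350 is below the £303,100 cutoff, so the full £3,025 applies.
Total: £393 + £3,025 = £3,418.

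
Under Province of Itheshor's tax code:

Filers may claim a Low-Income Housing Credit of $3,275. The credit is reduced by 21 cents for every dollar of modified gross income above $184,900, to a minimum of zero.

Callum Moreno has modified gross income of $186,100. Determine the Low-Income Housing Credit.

Low-Income Housing Credit: 21% of the $1,200 excess over $184,900 is $252; credit = $3,275 − $252 = $3,023.

$3,023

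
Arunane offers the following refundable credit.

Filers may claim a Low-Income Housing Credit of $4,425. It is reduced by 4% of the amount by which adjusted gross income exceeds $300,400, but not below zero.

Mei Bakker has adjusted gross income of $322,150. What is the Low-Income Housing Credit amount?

Low-Income Housing Credit: 4% of the $21,750 excess over $300,400 is $870; credit = $4,425 − $870 = $3,555.

$3,555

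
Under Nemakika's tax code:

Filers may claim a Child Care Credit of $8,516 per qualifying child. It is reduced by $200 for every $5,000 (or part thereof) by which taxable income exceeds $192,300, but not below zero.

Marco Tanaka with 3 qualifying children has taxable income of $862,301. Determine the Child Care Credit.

Child Care Credit: base = 3 × $8,516 = $25,548. income exceeds $192,300 by $670,001 → 135 increments × $200 = $27,000 ≥ base, so the credit is $0.

$0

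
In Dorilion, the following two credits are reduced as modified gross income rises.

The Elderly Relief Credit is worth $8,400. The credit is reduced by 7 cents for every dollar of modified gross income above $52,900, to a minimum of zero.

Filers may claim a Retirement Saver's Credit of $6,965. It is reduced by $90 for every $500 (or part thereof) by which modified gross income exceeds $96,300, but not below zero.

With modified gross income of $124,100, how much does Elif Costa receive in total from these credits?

$5,341

Elderly Relief Credit: 7% of the $71,200 excess over $52,900 is $4,984; credit = $8,400 − $4,984 = $3,416.
Retirement Saver's Credit: income exceeds $96,300 by $27,800, which is 56 full-or-partial $500 increments; reduction = 56 × $90 = $5,040, leaving $1,925.
Total: $3,416 + $1,925 = $5,341.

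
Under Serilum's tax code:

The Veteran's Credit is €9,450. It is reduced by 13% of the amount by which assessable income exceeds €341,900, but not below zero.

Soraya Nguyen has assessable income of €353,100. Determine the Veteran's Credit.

Veteran's Credit: 13% of the €11,200 excess over €341,900 is €1,456; credit = €9,450 − €1,456 = €7,994.

€7,994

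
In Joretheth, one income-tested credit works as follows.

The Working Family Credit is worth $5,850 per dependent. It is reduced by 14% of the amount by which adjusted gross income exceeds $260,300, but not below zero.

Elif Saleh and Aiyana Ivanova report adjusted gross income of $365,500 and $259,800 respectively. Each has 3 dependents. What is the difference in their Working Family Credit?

Elif ($365,500): Working Family Credit: base = 3 × $5,850 = $17,550. 14% of the $105,200 excess over $260,300 is $14,728; credit = $17,550 − $14,728 = $2,822.
Aiyana ($259,800): Working Family Credit: base = 3 × $5,850 = $17,550. $259,800 is at or below the $260,300 threshold, so the full $17,550 applies.
Difference: |$2,822 − $17,550| = $14,728.

$14,728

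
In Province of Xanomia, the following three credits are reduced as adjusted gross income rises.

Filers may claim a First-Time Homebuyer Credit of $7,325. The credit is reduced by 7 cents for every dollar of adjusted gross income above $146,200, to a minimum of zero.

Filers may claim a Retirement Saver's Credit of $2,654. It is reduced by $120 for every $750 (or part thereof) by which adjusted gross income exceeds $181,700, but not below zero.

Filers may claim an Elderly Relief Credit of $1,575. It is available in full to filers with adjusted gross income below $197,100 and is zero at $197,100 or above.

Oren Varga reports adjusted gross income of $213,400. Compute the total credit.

$2,621

First-Time Homebuyer Credit: 7% of the $67,200 excess over $146,200 is $4,704; credit = $7,325 − $4,704 = $2,621.
Retirement Saver's Credit: income exceeds $181,700 by $31,700 → 43 increments × $120 = $5,160 ≥ base, so the credit is $0.
Elderly Relief Credit: $213,400 meets or exceeds the $197,100 cutoff, so the credit is $0.
Total: $2,621 + $0 + $0 = $2,621.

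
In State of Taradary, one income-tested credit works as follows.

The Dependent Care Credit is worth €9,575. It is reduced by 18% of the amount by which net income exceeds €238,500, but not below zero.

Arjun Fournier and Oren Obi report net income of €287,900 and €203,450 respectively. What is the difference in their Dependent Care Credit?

Arjun (€287,900): Dependent Care Credit: 18% of the €49,400 excess over €238,500 is €8,892; credit = €9,575 − €8,892 = €683.
Oren (€203,450): Dependent Care Credit: €203,450 is at or below the €238,500 threshold, so the full €9,575 applies.
Difference: |€683 − €9,575| = €8,892.

€8,892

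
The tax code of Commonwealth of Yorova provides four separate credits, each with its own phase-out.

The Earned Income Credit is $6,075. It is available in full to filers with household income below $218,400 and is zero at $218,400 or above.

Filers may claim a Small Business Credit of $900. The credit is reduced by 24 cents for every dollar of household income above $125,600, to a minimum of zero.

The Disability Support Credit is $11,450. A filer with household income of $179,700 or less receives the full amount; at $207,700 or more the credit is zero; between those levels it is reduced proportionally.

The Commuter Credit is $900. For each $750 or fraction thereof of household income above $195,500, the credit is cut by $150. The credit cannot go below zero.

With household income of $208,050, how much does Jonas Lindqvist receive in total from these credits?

$6,075

Earned Income Credit: $208,050 is below the $218,400 cutoff, so the full $6,075 applies.
Small Business Credit: 24% of the $82,450 excess over $125,600 is $19,788 ≥ base, so the credit is $0.
Disability Support Credit: $208,050 is at or above $207,700, so the credit is $0.
Commuter Credit: income exceeds $195,500 by $12,550 → 17 increments × $150 = $2,550 ≥ base, so the credit is $0.
Total: $6,075 + $0 + $0 + $0 = $6,075.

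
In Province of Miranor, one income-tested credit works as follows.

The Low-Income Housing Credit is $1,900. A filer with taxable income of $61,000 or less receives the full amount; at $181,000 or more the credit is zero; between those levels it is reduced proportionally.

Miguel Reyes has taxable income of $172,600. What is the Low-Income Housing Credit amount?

$133

Low-Income Housing Credit: $172,600 is $111,600 into a $120,000 phase-out range, leaving 8,400/120,000 of the credit: $1,900 × 8,400/120,000 = $133.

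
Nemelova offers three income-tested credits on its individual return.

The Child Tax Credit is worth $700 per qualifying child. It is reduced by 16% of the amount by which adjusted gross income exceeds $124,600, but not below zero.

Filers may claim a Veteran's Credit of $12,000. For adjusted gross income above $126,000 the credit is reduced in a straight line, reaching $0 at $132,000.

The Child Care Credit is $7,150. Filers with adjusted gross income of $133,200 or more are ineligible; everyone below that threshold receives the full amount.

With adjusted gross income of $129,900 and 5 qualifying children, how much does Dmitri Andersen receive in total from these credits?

$14,002

Child Tax Credit: base = 5 × $700 = $3,500. 16% of the $5,300 excess over $124,600 is $848; credit = $3,500 − $848 = $2,652.
Veteran's Credit: $129,900 is $3,900 into a $6,000 phase-out range, leaving 2,100/6,000 of the credit: $12,000 × 2,100/6,000 = $4,200.
Child Care Credit: $129,900 is below the $133,200 cutoff, so the full $7,150 applies.
Total: $2,652 + $4,200 + $7,150 = $14,002.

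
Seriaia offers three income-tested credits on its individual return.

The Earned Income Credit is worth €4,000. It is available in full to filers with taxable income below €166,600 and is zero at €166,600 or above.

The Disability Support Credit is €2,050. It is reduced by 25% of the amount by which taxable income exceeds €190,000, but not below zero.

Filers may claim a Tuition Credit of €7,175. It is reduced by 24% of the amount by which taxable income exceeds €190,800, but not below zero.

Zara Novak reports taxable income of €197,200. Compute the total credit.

Earned Income Credit: €197,200 meets or exceeds the €166,600 cutoff, so the credit is €0.
Disability Support Credit: 25% of the €7,200 excess over €190,000 is €1,800; credit = €2,050 − €1,800 = €250.
Tuition Credit: 24% of the €6,400 excess over €190,800 is €1,536; credit = €7,175 − €1,536 = €5,639.
Total: €0 + €250 + €5,639 = €5,889.

€5,889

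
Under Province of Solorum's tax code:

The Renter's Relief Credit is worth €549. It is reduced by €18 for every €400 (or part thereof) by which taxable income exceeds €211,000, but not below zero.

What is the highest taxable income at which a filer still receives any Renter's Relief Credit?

After 30 increments the reduction is 30 × €18 = €540, leaving €9; one more increment wipes it out. Increment 30 ends at excess 30 × €400 = €12,000, so the highest qualifying income is €211,000 + €12,000 = €223,000.

€223,000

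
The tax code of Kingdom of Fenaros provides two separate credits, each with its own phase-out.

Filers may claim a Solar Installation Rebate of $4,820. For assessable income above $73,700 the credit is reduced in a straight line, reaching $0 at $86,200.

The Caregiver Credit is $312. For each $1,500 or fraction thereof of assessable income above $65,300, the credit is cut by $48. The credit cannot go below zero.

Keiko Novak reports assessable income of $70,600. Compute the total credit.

Solar Installation Rebate: $70,600 is at or below the $73,700 threshold, so the full $4,820 applies.
Caregiver Credit: income exceeds $65,300 by $5,300, which is 4 full-or-partial $1,500 increments; reduction = 4 × $48 = $192, leaving $120.
Total: $4,820 + $120 = $4,940.

$4,940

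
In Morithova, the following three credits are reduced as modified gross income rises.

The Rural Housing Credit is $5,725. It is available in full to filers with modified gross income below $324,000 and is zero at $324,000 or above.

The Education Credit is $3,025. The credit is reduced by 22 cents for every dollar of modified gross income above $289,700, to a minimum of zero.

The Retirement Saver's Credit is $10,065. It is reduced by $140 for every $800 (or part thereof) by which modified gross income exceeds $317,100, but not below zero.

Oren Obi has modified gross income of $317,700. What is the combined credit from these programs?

$15,650

Rural Housing Credit: $317,700 is below the $324,000 cutoff, so the full $5,725 applies.
Education Credit: 22% of the $28,000 excess over $289,700 is $6,160 ≥ base, so the credit is $0.
Retirement Saver's Credit: income exceeds $317,100 by $600, which is 1 full-or-partial $800 increment; reduction = 1 × $140 = $140, leaving $9,925.
Total: $5,725 + $0 + $9,925 = $15,650.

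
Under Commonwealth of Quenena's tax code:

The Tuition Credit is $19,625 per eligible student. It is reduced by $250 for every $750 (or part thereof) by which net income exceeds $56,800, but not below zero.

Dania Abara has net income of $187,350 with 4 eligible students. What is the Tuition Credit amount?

$34,750

Tuition Credit: base = 4 × $19,625 = $78,500. income exceeds $56,800 by $130,550, which is 175 full-or-partial $750 increments; reduction = 175 × $250 = $43,750, leaving $34,750.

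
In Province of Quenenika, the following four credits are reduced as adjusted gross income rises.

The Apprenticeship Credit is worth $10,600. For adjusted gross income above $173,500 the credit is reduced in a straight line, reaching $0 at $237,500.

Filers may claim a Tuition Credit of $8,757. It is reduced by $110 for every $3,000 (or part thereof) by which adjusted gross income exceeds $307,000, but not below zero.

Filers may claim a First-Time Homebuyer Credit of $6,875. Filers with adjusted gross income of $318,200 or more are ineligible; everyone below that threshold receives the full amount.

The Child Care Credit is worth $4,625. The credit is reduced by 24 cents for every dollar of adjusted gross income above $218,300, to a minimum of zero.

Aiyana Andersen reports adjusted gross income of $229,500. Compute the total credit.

$18,894

Apprenticeship Credit: $229,500 is $56,000 into a $64,000 phase-out range, leaving 8,000/64,000 of the credit: $10,600 × 8,000/64,000 = $1,325.
Tuition Credit: $229,500 is at or below the $307,000 threshold, so the full $8,757 applies.
First-Time Homebuyer Credit: $229,500 is below the $318,200 cutoff, so the full $6,875 applies.
Child Care Credit: 24% of the $11,200 excess over $218,300 is $2,688; credit = $4,625 − $2,688 = $1,937.
Total: $1,325 + $8,757 + $6,875 + $1,937 = $18,894.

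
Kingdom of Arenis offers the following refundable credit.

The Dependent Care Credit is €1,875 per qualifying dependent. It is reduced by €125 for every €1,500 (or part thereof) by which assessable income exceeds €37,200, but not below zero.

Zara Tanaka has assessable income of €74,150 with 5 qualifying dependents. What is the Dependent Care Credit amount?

Dependent Care Credit: base = 5 × €1,875 = €9,375. income exceeds €37,200 by €36,950, which is 25 full-or-partial €1,500 increments; reduction = 25 × €125 = €3,125, leaving €6,250.

€6,250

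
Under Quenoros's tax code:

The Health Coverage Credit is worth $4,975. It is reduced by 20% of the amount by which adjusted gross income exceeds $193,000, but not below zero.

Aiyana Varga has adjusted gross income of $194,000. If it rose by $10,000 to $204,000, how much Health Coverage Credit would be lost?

$2,000

At $194,000 — 20% of the $1,000 excess over $193,000 is $200; credit = $4,975 − $200 = $4,775.
At $204,000 — 20% of the $11,000 excess over $193,000 is $2,200; credit = $4,975 − $2,200 = $2,775.
Lost: $4,775 − $2,775 = $2,000.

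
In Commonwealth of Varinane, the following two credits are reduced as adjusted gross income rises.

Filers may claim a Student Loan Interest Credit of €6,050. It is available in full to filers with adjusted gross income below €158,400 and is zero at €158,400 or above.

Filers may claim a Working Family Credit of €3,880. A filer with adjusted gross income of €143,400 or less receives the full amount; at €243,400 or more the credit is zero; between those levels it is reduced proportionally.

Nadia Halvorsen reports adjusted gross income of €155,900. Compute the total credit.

Student Loan Interest Credit: €155,900 is below the €158,400 cutoff, so the full €6,050 applies.
Working Family Credit: €155,900 is €12,500 into a €100,000 phase-out range, leaving 87,500/100,000 of the credit: €3,880 × 87,500/100,000 = €3,395.
Total: €6,050 + €3,395 = €9,445.

€9,445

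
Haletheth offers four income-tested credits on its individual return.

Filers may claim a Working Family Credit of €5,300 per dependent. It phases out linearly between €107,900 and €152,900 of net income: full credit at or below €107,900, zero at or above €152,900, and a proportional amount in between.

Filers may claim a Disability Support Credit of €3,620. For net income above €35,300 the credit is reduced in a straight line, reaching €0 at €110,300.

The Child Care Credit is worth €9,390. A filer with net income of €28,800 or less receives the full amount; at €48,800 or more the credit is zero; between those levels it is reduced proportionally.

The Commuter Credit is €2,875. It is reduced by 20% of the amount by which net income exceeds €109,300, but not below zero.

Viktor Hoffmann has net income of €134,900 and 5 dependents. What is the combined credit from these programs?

Working Family Credit: base = 5 × €5,300 = €26,500. €134,900 is €27,000 into a €45,000 phase-out range, leaving 18,000/45,000 of the credit: €26,500 × 18,000/45,000 = €10,600.
Disability Support Credit: €134,900 is at or above €110,300, so the credit is €0.
Child Care Credit: €134,900 is at or above €48,800, so the credit is €0.
Commuter Credit: 20% of the €25,600 excess over €109,300 is €5,120 ≥ base, so the credit is €0.
Total: €10,600 + €0 + €0 + €0 = €10,600.

€10,600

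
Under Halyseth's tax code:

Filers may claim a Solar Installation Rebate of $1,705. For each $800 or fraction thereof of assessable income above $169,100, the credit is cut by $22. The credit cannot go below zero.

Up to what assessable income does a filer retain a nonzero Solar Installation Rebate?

$230,700

After 77 increments the reduction is 77 × $22 = $1,694, leaving $11; one more increment wipes it out. Increment 77 ends at excess 77 × $800 = $61,600, so the highest qualifying income is $169,100 + $61,600 = $230,700.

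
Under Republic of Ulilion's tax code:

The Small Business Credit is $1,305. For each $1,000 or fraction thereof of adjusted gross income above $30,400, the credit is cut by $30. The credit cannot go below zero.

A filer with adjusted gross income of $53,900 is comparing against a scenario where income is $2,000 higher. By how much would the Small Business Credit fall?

At $53,900 — income exceeds $30,400 by $23,500, which is 24 full-or-partial $1,000 increments; reduction = 24 × $30 = $720, leaving $585.
At $55,900 — income exceeds $30,400 by $25,500, which is 26 full-or-partial $1,000 increments; reduction = 26 × $30 = $780, leaving $525.
Lost: $585 − $525 = $60.

$60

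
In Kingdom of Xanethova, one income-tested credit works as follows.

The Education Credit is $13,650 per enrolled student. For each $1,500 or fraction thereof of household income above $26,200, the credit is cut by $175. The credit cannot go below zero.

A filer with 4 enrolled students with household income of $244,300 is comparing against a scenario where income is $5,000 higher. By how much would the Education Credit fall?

At $244,300 — base = 4 × $13,650 = $54,600. income exceeds $26,200 by $218,100, which is 146 full-or-partial $1,500 increments; reduction = 146 × $175 = $25,550, leaving $29,050.
At $249,300 — base = 4 × $13,650 = $54,600. income exceeds $26,200 by $223,100, which is 149 full-or-partial $1,500 increments; reduction = 149 × $175 = $26,075, leaving $28,525.
Lost: $29,050 − $28,525 = $525.

$525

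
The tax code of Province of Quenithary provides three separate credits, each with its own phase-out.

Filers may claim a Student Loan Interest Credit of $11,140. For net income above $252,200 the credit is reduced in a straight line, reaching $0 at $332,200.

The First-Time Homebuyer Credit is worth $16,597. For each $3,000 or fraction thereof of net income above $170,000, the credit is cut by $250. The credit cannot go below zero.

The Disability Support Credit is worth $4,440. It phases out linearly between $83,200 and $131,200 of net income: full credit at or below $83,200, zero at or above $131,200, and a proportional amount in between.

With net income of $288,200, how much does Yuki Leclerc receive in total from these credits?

Student Loan Interest Credit: $288,200 is $36,000 into a $80,000 phase-out range, leaving 44,000/80,000 of the credit: $11,140 × 44,000/80,000 = $6,127.
First-Time Homebuyer Credit: income exceeds $170,000 by $118,200, which is 40 full-or-partial $3,000 increments; reduction = 40 × $250 = $10,000, leaving $6,597.
Disability Support Credit: $288,200 is at or above $131,200, so the credit is $0.
Total: $6,127 + $6,597 + $0 = $12,724.

$12,724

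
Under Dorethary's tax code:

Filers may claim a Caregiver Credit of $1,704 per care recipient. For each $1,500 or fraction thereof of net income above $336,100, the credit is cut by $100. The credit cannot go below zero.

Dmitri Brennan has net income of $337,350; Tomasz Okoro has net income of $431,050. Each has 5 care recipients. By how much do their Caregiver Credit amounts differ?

$6,300

Dmitri ($337,350): Caregiver Credit: base = 5 × $1,704 = $8,520. income exceeds $336,100 by $1,250, which is 1 full-or-partial $1,500 increment; reduction = 1 × $100 = $100, leaving $8,420.
Tomasz ($431,050): Caregiver Credit: base = 5 × $1,704 = $8,520. income exceeds $336,100 by $94,950, which is 64 full-or-partial $1,500 increments; reduction = 64 × $100 = $6,400, leaving $2,120.
Difference: |$8,420 − $2,120| = $6,300.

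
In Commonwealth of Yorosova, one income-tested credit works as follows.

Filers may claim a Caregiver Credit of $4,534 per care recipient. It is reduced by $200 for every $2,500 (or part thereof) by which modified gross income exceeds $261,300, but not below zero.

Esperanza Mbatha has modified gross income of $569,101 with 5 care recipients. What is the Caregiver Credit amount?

$0

Caregiver Credit: base = 5 × $4,534 = $22,670. income exceeds $261,300 by $307,801 → 124 increments × $200 = $24,800 ≥ base, so the credit is $0.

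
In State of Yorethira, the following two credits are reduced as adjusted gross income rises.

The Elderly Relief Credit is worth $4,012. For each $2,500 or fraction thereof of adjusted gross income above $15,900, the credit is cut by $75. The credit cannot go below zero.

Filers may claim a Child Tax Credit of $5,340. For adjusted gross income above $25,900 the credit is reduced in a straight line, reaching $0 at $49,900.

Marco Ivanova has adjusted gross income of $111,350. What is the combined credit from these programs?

Elderly Relief Credit: income exceeds $15,900 by $95,450, which is 39 full-or-partial $2,500 increments; reduction = 39 × $75 = $2,925, leaving $1,087.
Child Tax Credit: $111,350 is at or above $49,900, so the credit is $0.
Total: $1,087 + $0 = $1,087.

$1,087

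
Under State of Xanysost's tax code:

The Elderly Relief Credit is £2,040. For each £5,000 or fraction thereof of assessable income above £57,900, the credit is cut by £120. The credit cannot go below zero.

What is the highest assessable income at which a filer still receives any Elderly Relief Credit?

After 16 increments the reduction is 16 × £120 = £1,920, leaving £120; one more increment wipes it out. Increment 16 ends at excess 16 × £5,000 = £80,000, so the highest qualifying income is £57,900 + £80,000 = £137,900.

£137,900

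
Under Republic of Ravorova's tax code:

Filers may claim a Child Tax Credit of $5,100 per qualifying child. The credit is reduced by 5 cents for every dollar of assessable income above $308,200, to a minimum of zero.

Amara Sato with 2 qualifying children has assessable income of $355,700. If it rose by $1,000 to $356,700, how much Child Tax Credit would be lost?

At $355,700 — base = 2 × $5,100 = $10,200. 5% of the $47,500 excess over $308,200 is $2,375; credit = $10,200 − $2,375 = $7,825.
At $356,700 — base = 2 × $5,100 = $10,200. 5% of the $48,500 excess over $308,200 is $2,425; credit = $10,200 − $2,425 = $7,775.
Lost: $7,825 − $7,775 = $50.

$50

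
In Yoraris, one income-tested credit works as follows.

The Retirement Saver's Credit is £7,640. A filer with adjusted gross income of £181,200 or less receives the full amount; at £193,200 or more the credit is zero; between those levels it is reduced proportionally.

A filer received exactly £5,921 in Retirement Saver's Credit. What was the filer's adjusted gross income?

£5,921 is 5,921/7,640 of the full £7,640, so 1,719/7,640 of the £12,000 range has been used: income = £181,200 + £12,000 × 1,719/7,640 = £183,900.

£183,900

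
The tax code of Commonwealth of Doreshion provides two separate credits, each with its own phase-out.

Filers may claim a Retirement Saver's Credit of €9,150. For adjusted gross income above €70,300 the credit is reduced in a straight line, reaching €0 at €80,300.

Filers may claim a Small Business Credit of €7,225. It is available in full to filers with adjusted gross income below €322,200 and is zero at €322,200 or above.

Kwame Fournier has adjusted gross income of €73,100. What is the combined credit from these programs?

Retirement Saver's Credit: €73,100 is €2,800 into a €10,000 phase-out range, leaving 7,200/10,000 of the credit: €9,150 × 7,200/10,000 = €6,588.
Small Business Credit: €73,100 is below the €322,200 cutoff, so the full €7,225 applies.
Total: €6,588 + €7,225 = €13,813.

€13,813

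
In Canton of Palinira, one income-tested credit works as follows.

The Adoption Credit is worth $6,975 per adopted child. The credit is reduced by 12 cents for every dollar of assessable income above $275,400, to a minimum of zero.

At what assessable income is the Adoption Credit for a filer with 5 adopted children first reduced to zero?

Full credit = 5 × $6,975 = $34,875.
The credit falls by 12% of each dollar above $275,400, so it reaches zero when the excess is $34,875 / 12% = $290,625: income = $275,400 + $290,625 = $566,025.

$566,025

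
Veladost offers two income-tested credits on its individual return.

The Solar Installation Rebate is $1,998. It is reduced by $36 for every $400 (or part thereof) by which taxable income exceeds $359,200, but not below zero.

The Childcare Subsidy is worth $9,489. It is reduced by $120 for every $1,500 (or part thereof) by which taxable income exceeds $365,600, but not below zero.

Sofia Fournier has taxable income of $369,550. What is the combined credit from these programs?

Solar Installation Rebate: income exceeds $359,200 by $10,350, which is 26 full-or-partial $400 increments; reduction = 26 × $36 = $936, leaving $1,062.
Childcare Subsidy: income exceeds $365,600 by $3,950, which is 3 full-or-partial $1,500 increments; reduction = 3 × $120 = $360, leaving $9,129.
Total: $1,062 + $9,129 = $10,191.

$10,191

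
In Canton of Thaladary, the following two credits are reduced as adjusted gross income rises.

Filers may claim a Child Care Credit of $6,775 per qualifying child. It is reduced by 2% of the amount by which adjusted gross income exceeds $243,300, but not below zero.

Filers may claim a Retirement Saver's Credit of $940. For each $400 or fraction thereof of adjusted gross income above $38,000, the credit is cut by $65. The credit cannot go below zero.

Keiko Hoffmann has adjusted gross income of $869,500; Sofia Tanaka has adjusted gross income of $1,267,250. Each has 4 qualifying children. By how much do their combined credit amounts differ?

$7,955

Keiko ($869,500): Child Care Credit: base = 4 × $6,775 = $27,100. 2% of the $626,200 excess over $243,300 is $12,524; credit = $27,100 − $12,524 = $14,576. Retirement Saver's Credit: income exceeds $38,000 by $831,500 → 2079 increments × $65 = $135,135 ≥ base, so the credit is $0. total $14,576 + $0 = $14,576
Sofia ($1,267,250): Child Care Credit: base = 4 × $6,775 = $27,100. 2% of the $1,023,950 excess over $243,300 is $20,479; credit = $27,100 − $20,479 = $6,621. Retirement Saver's Credit: income exceeds $38,000 by $1,229,250 → 3074 increments × $65 = $199,810 ≥ base, so the credit is $0. total $6,621 + $0 = $6,621
Difference: |$14,576 − $6,621| = $7,955.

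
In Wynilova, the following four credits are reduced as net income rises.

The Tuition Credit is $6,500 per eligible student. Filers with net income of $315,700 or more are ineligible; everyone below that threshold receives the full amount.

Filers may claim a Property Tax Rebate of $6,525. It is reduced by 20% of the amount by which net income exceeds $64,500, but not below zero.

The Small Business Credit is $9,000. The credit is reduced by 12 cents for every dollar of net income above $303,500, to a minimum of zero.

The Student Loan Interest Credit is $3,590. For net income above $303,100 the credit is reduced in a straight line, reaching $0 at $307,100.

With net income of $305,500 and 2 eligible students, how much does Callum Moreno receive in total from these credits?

$23,196

Tuition Credit: base = 2 × $6,500 = $13,000. $305,500 is below the $315,700 cutoff, so the full $13,000 applies.
Property Tax Rebate: 20% of the $241,000 excess over $64,500 is $48,200 ≥ base, so the credit is $0.
Small Business Credit: 12% of the $2,000 excess over $303,500 is $240; credit = $9,000 − $240 = $8,760.
Student Loan Interest Credit: $305,500 is $2,400 into a $4,000 phase-out range, leaving 1,600/4,000 of the credit: $3,590 × 1,600/4,000 = $1,436.
Total: $13,000 + $0 + $8,760 + $1,436 = $23,196.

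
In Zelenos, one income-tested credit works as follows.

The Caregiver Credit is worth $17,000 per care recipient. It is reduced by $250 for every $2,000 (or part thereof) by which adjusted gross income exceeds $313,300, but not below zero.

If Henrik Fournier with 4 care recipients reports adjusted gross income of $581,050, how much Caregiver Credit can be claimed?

Caregiver Credit: base = 4 × $17,000 = $68,000. income exceeds $313,300 by $267,750, which is 134 full-or-partial $2,000 increments; reduction = 134 × $250 = $33,500, leaving $34,500.

$34,500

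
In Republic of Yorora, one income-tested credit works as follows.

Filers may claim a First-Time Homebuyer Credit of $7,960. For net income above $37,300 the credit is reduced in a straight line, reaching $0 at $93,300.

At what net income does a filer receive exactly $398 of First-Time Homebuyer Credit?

$398 is 398/7,960 of the full $7,960, so 7,562/7,960 of the $56,000 range has been used: income = $37,300 + $56,000 × 7,562/7,960 = $90,500.

$90,500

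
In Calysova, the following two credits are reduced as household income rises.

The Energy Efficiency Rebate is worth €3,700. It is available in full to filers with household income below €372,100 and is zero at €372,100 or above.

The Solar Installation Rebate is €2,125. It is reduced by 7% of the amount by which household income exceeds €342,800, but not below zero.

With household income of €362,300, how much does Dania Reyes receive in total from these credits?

€4,460

Energy Efficiency Rebate: €362,300 is below the €372,100 cutoff, so the full €3,700 applies.
Solar Installation Rebate: 7% of the €19,500 excess over €342,800 is €1,365; credit = €2,125 − €1,365 = €760.
Total: €3,700 + €760 = €4,460.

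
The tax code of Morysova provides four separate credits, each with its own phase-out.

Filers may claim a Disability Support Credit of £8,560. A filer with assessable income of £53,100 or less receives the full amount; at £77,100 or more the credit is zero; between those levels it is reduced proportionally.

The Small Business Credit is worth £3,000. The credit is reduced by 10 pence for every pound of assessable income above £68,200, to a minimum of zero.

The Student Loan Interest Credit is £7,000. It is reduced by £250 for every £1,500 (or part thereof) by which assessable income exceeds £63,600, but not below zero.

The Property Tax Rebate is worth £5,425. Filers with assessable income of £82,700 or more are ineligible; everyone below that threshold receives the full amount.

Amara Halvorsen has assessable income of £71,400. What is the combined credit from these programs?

£15,638

Disability Support Credit: £71,400 is £18,300 into a £24,000 phase-out range, leaving 5,700/24,000 of the credit: £8,560 × 5,700/24,000 = £2,033.
Small Business Credit: 10% of the £3,200 excess over £68,200 is £320; credit = £3,000 − £320 = £2,680.
Student Loan Interest Credit: income exceeds £63,600 by £7,800, which is 6 full-or-partial £1,500 increments; reduction = 6 × £250 = £1,500, leaving £5,500.
Property Tax Rebate: £71,400 is below the £82,700 cutoff, so the full £5,425 applies.
Total: £2,033 + £2,680 + £5,500 + £5,425 = £15,638.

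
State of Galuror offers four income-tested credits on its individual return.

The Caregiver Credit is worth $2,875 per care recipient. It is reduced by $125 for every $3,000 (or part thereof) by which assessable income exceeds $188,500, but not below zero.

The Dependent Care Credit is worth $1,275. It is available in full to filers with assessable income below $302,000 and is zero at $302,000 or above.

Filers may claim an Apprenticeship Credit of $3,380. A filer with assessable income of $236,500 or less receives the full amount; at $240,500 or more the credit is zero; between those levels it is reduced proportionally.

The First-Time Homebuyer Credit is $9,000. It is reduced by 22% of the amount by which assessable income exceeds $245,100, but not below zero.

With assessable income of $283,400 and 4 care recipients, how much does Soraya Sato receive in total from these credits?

$9,349

Caregiver Credit: base = 4 × $2,875 = $11,500. income exceeds $188,500 by $94,900, which is 32 full-or-partial $3,000 increments; reduction = 32 × $125 = $4,000, leaving $7,500.
Dependent Care Credit: $283,400 is below the $302,000 cutoff, so the full $1,275 applies.
Apprenticeship Credit: $283,400 is at or above $240,500, so the credit is $0.
First-Time Homebuyer Credit: 22% of the $38,300 excess over $245,100 is $8,426; credit = $9,000 − $8,426 = $574.
Total: $7,500 + $1,275 + $0 + $574 = $9,349.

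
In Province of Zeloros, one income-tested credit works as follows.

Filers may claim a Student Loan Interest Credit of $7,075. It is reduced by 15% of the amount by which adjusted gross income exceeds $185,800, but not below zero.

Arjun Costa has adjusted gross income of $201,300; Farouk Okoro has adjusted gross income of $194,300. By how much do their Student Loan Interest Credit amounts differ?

$1,050

Arjun ($201,300): Student Loan Interest Credit: 15% of the $15,500 excess over $185,800 is $2,325; credit = $7,075 − $2,325 = $4,750.
Farouk ($194,300): Student Loan Interest Credit: 15% of the $8,500 excess over $185,800 is $1,275; credit = $7,075 − $1,275 = $5,800.
Difference: |$4,750 − $5,800| = $1,050.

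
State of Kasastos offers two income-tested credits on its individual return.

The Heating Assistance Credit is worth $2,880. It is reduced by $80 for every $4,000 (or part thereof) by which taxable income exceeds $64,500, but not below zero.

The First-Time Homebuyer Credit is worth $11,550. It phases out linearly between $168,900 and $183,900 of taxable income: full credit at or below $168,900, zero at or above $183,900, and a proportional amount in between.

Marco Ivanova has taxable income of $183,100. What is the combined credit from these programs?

Heating Assistance Credit: income exceeds $64,500 by $118,600, which is 30 full-or-partial $4,000 increments; reduction = 30 × $80 = $2,400, leaving $480.
First-Time Homebuyer Credit: $183,100 is $14,200 into a $15,000 phase-out range, leaving 800/15,000 of the credit: $11,550 × 800/15,000 = $616.
Total: $480 + $616 = $1,096.

$1,096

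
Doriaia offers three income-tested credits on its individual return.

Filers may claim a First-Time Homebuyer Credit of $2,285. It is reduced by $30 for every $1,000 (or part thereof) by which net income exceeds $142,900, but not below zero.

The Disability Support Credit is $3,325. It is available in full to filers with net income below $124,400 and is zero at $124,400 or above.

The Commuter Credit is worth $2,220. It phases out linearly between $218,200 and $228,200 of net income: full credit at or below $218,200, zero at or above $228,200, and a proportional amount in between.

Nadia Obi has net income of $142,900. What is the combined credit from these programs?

$4,505

First-Time Homebuyer Credit: $142,900 is at or below the $142,900 threshold, so the full $2,285 applies.
Disability Support Credit: $142,900 meets or exceeds the $124,400 cutoff, so the credit is $0.
Commuter Credit: $142,900 is at or below the $218,200 threshold, so the full $2,220 applies.
Total: $2,285 + $0 + $2,220 = $4,505.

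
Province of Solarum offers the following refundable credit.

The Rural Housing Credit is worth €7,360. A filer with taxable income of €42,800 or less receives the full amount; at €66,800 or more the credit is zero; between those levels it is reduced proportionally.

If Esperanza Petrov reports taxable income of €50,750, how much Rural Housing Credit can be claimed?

€4,922

Rural Housing Credit: €50,750 is €7,950 into a €24,000 phase-out range, leaving 16,050/24,000 of the credit: €7,360 × 16,050/24,000 = €4,922.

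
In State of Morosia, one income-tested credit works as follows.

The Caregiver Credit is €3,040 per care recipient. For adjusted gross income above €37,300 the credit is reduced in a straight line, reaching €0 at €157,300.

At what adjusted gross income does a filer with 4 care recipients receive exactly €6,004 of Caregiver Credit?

Full credit = 4 × €3,040 = €12,160.
€6,004 is 6,004/12,160 of the full €12,160, so 6,156/12,160 of the €120,000 range has been used: income = €37,300 + €120,000 × 6,156/12,160 = €98,050.

€98,050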